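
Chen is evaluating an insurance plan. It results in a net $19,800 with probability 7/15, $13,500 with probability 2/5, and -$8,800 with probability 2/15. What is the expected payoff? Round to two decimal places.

EV = 7/15 × 19800 + 2/5 × 13500 + 2/15 × (-8800) = 9240 + 5400 − 1173.3333 = 13466.6667

$13,466.67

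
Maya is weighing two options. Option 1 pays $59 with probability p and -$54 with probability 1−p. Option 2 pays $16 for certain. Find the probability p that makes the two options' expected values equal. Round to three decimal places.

p·59 + (1−p)·(-54) = 16
113p − 54 = 16
p = (16 + 54) / 113

p = 0.619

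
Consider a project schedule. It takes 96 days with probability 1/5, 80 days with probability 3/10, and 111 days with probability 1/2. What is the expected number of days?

EV = 1/5 × 96 + 3/10 × 80 + 1/2 × 111 = 19.2 + 24 + 55.5 = 98.7

98.7 days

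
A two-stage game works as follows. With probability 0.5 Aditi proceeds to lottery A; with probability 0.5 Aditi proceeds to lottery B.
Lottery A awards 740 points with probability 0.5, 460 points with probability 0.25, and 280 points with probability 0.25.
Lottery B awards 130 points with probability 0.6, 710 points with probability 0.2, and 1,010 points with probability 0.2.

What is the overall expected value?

488.5 points

EV(A) = 0.5 × 740 + 0.25 × 460 + 0.25 × 280 = 370 + 115 + 70 = 555
EV(B) = 0.6 × 130 + 0.2 × 710 + 0.2 × 1010 = 78 + 142 + 202 = 422
Overall = 0.5 × 555 + 0.5 × 422 = 277.5 + 211 = 488.5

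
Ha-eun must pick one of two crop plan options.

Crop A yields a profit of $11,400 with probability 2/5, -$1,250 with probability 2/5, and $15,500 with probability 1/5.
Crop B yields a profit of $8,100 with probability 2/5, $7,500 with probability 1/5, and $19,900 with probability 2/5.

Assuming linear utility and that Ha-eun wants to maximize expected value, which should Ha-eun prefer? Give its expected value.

Crop B ($12,700)

Crop A = 2/5 × 11400 + 2/5 × (-1250) + 1/5 × 15500 = 4560 − 500 + 3100 = 7160
Crop B = 2/5 × 8100 + 1/5 × 7500 + 2/5 × 19900 = 3240 + 1500 + 7960 = 12700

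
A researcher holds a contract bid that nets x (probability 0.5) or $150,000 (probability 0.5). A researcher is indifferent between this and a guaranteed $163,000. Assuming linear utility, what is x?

0.5·x + 0.5·150000 = 163000
0.5·x = 163000 − 75000 = 88000
x = 88000 / 0.5 = 176000

x = $176,000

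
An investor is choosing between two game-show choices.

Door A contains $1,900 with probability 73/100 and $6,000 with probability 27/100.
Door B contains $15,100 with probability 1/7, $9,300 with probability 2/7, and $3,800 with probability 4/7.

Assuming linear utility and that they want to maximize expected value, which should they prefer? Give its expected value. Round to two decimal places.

Door B ($6,985.71)

Door A = 73/100 × 1900 + 27/100 × 6000 = 1387 + 1620 = 3007
Door B = 1/7 × 15100 + 2/7 × 9300 + 4/7 × 3800 = 2157.1429 + 2657.1429 + 2171.4286 = 6985.7143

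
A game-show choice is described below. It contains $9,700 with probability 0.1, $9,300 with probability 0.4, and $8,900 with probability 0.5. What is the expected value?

$9,140

EV = 0.1 × 9700 + 0.4 × 9300 + 0.5 × 8900 = 970 + 3720 + 4450 = 9140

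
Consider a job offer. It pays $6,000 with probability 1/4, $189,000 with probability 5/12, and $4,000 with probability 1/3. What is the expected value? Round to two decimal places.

$81,583.33

EV = 1/4 × 6000 + 5/12 × 189000 + 1/3 × 4000 = 1500 + 78750 + 1333.3333 = 81583.3333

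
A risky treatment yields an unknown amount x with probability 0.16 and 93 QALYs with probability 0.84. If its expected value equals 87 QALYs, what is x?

0.16·x + 0.84·93 = 87
0.16·x = 87 − 78.12 = 8.88
x = 8.88 / 0.16 = 55.5

x = 55.5 QALYs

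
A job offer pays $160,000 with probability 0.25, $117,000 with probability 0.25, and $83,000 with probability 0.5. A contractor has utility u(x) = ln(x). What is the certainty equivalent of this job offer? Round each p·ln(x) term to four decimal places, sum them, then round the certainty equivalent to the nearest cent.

E[u] = 0.25·ln(160000) + 0.25·ln(117000) + 0.5·ln(83000) = 2.9957 + 2.9175 + 5.6633 = 11.5765
CE = e^11.5765 ≈ 106563.89

$106,563.89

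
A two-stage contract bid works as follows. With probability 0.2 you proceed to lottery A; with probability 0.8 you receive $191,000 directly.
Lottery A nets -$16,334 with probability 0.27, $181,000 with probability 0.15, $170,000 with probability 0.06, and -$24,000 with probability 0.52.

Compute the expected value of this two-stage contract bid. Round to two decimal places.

$156,891.96

EV(A) = 0.27 × (-16334) + 0.15 × 181000 + 0.06 × 170000 + 0.52 × (-24000) = -4410.18 + 27150 + 10200 − 12480 = 20459.82
Branch B: 191000 (certain)
Overall = 0.2 × 20459.82 + 0.8 × 191000 = 4091.964 + 152800 = 156891.964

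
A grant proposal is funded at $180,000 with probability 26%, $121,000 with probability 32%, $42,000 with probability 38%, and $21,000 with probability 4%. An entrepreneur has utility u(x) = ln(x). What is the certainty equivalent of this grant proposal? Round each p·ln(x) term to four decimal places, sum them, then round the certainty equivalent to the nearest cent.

$83,675.37

E[u] = 0.26·ln(180000) + 0.32·ln(121000) + 0.38·ln(42000) + 0.04·ln(21000) = 3.1462 + 3.7451 + 4.0453 + 0.3981 = 11.3347
CE = e^11.3347 ≈ 83675.37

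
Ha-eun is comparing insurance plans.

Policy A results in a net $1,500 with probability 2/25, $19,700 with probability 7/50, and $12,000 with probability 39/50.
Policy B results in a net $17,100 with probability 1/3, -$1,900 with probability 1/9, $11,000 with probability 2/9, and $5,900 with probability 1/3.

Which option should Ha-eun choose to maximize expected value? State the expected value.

Policy A ($12,238)

Policy A = 2/25 × 1500 + 7/50 × 19700 + 39/50 × 12000 = 120 + 2758 + 9360 = 12238
Policy B = 1/3 × 17100 + 1/9 × (-1900) + 2/9 × 11000 + 1/3 × 5900 = 5700 − 211.1111 + 2444.4444 + 1966.6667 = 9900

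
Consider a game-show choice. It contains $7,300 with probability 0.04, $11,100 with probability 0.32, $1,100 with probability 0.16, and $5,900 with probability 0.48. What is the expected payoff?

EV = 0.04 × 7300 + 0.32 × 11100 + 0.16 × 1100 + 0.48 × 5900 = 292 + 3552 + 176 + 2832 = 6852

$6,852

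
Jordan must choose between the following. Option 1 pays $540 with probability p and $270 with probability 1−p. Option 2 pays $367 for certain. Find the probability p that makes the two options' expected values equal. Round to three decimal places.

p = 0.359

p·540 + (1−p)·270 = 367
270p + 270 = 367
p = (367 − 270) / 270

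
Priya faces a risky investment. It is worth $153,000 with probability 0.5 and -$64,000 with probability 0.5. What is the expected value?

EV = 0.5 × 153000 + 0.5 × (-64000) = 76500 − 32000 = 44500

$44,500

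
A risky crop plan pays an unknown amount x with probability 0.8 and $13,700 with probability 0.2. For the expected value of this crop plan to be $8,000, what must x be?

x = $6,575

0.8·x + 0.2·13700 = 8000
0.8·x = 8000 − 2740 = 5260
x = 5260 / 0.8 = 6575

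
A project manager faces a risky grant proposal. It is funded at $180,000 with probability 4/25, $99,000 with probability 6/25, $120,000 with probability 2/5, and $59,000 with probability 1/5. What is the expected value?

EV = 4/25 × 180000 + 6/25 × 99000 + 2/5 × 120000 + 1/5 × 59000 = 28800 + 23760 + 48000 + 11800 = 112360

$112,360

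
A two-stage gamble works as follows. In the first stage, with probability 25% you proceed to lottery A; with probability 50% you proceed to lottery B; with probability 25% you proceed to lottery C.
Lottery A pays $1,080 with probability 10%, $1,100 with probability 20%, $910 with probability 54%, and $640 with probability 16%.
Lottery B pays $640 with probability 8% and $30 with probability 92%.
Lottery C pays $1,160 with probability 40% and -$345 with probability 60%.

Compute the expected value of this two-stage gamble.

EV(A) = 0.1 × 1080 + 0.2 × 1100 + 0.54 × 910 + 0.16 × 640 = 108 + 220 + 491.4 + 102.4 = 921.8
EV(B) = 0.08 × 640 + 0.92 × 30 = 51.2 + 27.6 = 78.8
EV(C) = 0.4 × 1160 + 0.6 × (-345) = 464 − 207 = 257
Overall = 0.25 × 921.8 + 0.5 × 78.8 + 0.25 × 257 = 230.45 + 39.4 + 64.25 = 334.1

$334.10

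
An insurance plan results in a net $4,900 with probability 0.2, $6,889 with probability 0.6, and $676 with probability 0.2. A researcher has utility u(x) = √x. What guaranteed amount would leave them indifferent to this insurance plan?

$4,761

E[u] = 0.2·√4900 + 0.6·√6889 + 0.2·√676 = 0.2·70 + 0.6·83 + 0.2·26 = 69
CE = (69)² = 4761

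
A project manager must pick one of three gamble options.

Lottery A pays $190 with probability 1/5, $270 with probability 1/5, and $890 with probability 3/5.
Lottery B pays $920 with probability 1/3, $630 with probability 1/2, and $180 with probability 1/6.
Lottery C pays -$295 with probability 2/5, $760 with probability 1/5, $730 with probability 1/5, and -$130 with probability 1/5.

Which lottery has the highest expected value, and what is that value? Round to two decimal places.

Lottery B ($651.67)

Lottery A = 1/5 × 190 + 1/5 × 270 + 3/5 × 890 = 38 + 54 + 534 = 626
Lottery B = 1/3 × 920 + 1/2 × 630 + 1/6 × 180 = 306.6667 + 315 + 30 = 651.6667
Lottery C = 2/5 × (-295) + 1/5 × 760 + 1/5 × 730 + 1/5 × (-130) = -118 + 152 + 146 − 26 = 154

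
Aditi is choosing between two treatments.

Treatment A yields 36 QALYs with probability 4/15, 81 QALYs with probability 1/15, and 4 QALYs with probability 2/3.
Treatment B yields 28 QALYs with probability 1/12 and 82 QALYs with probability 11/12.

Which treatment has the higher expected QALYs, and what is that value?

Treatment B (77.5 QALYs)

Treatment A = 4/15 × 36 + 1/15 × 81 + 2/3 × 4 = 9.6 + 5.4 + 2.6667 = 17.6667
Treatment B = 1/12 × 28 + 11/12 × 82 = 2.3333 + 75.1667 = 77.5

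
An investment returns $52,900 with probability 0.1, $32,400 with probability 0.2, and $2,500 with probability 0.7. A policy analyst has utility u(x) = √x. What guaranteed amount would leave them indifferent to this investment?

E[u] = 0.1·√52900 + 0.2·√32400 + 0.7·√2500 = 0.1·230 + 0.2·180 + 0.7·50 = 94
CE = (94)² = 8836

$8,836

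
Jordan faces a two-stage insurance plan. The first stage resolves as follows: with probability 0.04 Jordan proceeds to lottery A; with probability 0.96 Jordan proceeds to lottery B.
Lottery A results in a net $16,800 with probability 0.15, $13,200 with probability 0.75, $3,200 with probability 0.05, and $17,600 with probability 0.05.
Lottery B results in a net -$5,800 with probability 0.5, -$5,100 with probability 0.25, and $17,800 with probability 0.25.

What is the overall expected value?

EV(A) = 0.15 × 16800 + 0.75 × 13200 + 0.05 × 3200 + 0.05 × 17600 = 2520 + 9900 + 160 + 880 = 13460
EV(B) = 0.5 × (-5800) + 0.25 × (-5100) + 0.25 × 17800 = -2900 − 1275 + 4450 = 275
Overall = 0.04 × 13460 + 0.96 × 275 = 538.4 + 264 = 802.4

$802.40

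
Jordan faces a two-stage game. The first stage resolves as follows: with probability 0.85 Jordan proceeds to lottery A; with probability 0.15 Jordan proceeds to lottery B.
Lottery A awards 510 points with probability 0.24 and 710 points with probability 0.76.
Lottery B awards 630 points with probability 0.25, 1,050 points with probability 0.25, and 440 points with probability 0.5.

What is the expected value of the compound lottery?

EV(A) = 0.24 × 510 + 0.76 × 710 = 122.4 + 539.6 = 662
EV(B) = 0.25 × 630 + 0.25 × 1050 + 0.5 × 440 = 157.5 + 262.5 + 220 = 640
Overall = 0.85 × 662 + 0.15 × 640 = 562.7 + 96 = 658.7

658.7 points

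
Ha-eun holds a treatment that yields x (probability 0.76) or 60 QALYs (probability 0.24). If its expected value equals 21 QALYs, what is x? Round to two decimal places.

x = 8.68 QALYs

0.76·x + 0.24·60 = 21
0.76·x = 21 − 14.4 = 6.6
x = 6.6 / 0.76 = 8.6842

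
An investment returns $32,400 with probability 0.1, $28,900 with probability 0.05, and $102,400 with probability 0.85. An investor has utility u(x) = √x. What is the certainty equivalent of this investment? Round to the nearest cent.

E[u] = 0.1·√32400 + 0.05·√28900 + 0.85·√102400 = 0.1·180 + 0.05·170 + 0.85·320 = 298.5
CE = (298.5)² = 89102.25

$89,102.25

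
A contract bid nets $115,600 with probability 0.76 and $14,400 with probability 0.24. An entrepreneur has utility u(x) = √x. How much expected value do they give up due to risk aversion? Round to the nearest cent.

$8,828.16

E[u] = 0.76·√115600 + 0.24·√14400 = 0.76·340 + 0.24·120 = 287.2
CE = (287.2)² = 82483.84
Risk premium = EV − CE = 91312 − 82483.84 = 8828.16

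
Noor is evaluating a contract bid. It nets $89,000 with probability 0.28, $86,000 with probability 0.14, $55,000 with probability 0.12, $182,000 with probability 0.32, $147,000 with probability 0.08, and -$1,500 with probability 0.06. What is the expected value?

EV = 0.28 × 89000 + 0.14 × 86000 + 0.12 × 55000 + 0.32 × 182000 + 0.08 × 147000 + 0.06 × (-1500) = 24920 + 12040 + 6600 + 58240 + 11760 − 90 = 113470

$113,470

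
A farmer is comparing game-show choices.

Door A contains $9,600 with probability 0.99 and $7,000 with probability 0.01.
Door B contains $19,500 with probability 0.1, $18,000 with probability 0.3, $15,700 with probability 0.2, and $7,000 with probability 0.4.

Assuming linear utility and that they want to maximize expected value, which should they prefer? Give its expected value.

Door B ($13,290)

Door A = 0.99 × 9600 + 0.01 × 7000 = 9504 + 70 = 9574
Door B = 0.1 × 19500 + 0.3 × 18000 + 0.2 × 15700 + 0.4 × 7000 = 1950 + 5400 + 3140 + 2800 = 13290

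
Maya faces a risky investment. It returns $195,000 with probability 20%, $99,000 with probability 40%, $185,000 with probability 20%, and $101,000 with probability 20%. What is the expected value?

EV = 0.2 × 195000 + 0.4 × 99000 + 0.2 × 185000 + 0.2 × 101000 = 39000 + 39600 + 37000 + 20200 = 135800

$135,800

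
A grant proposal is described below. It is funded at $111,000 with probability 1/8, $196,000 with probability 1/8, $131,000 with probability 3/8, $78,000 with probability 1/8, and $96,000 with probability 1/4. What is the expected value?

EV = 1/8 × 111000 + 1/8 × 196000 + 3/8 × 131000 + 1/8 × 78000 + 1/4 × 96000 = 13875 + 24500 + 49125 + 9750 + 24000 = 121250

$121,250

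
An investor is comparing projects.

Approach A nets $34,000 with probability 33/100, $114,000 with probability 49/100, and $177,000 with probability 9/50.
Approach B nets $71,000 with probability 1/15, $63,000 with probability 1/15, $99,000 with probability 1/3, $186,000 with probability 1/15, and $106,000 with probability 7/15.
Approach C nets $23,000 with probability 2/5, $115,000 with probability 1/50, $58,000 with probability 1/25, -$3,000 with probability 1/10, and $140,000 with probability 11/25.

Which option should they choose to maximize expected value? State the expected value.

Approach A = 33/100 × 34000 + 49/100 × 114000 + 9/50 × 177000 = 11220 + 55860 + 31860 = 98940
Approach B = 1/15 × 71000 + 1/15 × 63000 + 1/3 × 99000 + 1/15 × 186000 + 7/15 × 106000 = 4733.3333 + 4200 + 33000 + 12400 + 49466.6667 = 103800
Approach C = 2/5 × 23000 + 1/50 × 115000 + 1/25 × 58000 + 1/10 × (-3000) + 11/25 × 140000 = 9200 + 2300 + 2320 − 300 + 61600 = 75120

Approach B ($103,800)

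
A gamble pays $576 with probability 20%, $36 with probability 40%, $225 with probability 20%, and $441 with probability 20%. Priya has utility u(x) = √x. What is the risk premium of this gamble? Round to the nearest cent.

E[u] = 0.2·√576 + 0.4·√36 + 0.2·√225 + 0.2·√441 = 0.2·24 + 0.4·6 + 0.2·15 + 0.2·21 = 14.4
CE = (14.4)² = 207.36
Risk premium = EV − CE = 262.8 − 207.36 = 55.44

$55.44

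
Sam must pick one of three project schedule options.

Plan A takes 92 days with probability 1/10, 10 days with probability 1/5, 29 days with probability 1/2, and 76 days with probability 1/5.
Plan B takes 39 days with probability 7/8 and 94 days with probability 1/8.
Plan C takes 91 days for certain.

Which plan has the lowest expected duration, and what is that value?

Plan A (40.9 days)

Plan A = 1/10 × 92 + 1/5 × 10 + 1/2 × 29 + 1/5 × 76 = 9.2 + 2 + 14.5 + 15.2 = 40.9
Plan B = 7/8 × 39 + 1/8 × 94 = 34.125 + 11.75 = 45.875
Plan C: 91 (certain)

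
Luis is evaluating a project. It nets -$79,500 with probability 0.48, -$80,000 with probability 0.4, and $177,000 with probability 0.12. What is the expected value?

EV = 0.48 × (-79500) + 0.4 × (-80000) + 0.12 × 177000 = -38160 − 32000 + 21240 = -48920

-$48,920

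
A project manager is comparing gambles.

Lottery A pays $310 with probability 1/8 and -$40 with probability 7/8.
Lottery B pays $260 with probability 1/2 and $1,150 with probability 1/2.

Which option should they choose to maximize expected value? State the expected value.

Lottery A = 1/8 × 310 + 7/8 × (-40) = 38.75 − 35 = 3.75
Lottery B = 1/2 × 260 + 1/2 × 1150 = 130 + 575 = 705

Lottery B ($705)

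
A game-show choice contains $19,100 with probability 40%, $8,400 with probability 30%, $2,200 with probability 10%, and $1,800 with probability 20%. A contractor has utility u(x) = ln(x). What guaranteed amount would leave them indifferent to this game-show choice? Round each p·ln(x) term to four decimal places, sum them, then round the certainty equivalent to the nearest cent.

$7,498.81

E[u] = 0.4·ln(19100) + 0.3·ln(8400) + 0.1·ln(2200) + 0.2·ln(1800) = 3.9430 + 2.7108 + 0.7696 + 1.4991 = 8.9225
CE = e^8.9225 ≈ 7498.81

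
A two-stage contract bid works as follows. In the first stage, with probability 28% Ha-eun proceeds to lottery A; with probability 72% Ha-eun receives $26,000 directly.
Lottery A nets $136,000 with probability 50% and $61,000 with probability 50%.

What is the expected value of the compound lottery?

EV(A) = 0.5 × 136000 + 0.5 × 61000 = 68000 + 30500 = 98500
Branch B: 26000 (certain)
Overall = 0.28 × 98500 + 0.72 × 26000 = 27580 + 18720 = 46300

$46,300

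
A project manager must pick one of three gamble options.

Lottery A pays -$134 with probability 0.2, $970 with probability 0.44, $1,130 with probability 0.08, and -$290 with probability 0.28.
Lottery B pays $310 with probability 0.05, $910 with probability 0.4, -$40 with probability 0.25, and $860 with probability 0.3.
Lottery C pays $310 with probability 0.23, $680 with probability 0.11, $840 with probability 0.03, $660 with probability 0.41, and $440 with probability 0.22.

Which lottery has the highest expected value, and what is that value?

Lottery B ($627.50)

Lottery A = 0.2 × (-134) + 0.44 × 970 + 0.08 × 1130 + 0.28 × (-290) = -26.8 + 426.8 + 90.4 − 81.2 = 409.2
Lottery B = 0.05 × 310 + 0.4 × 910 + 0.25 × (-40) + 0.3 × 860 = 15.5 + 364 − 10 + 258 = 627.5
Lottery C = 0.23 × 310 + 0.11 × 680 + 0.03 × 840 + 0.41 × 660 + 0.22 × 440 = 71.3 + 74.8 + 25.2 + 270.6 + 96.8 = 538.7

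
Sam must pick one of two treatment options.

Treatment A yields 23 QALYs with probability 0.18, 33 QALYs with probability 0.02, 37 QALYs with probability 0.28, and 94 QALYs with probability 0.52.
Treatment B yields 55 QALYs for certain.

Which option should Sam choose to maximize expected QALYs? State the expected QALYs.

Treatment A = 0.18 × 23 + 0.02 × 33 + 0.28 × 37 + 0.52 × 94 = 4.14 + 0.66 + 10.36 + 48.88 = 64.04
Treatment B: 55 (certain)

Treatment A (64.04 QALYs)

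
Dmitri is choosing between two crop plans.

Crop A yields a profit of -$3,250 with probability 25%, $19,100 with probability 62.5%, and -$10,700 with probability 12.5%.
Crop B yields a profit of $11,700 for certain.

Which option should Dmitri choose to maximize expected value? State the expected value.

Crop B ($11,700)

Crop A = 0.25 × (-3250) + 0.625 × 19100 + 0.125 × (-10700) = -812.5 + 11937.5 − 1337.5 = 9787.5
Crop B: 11700 (certain)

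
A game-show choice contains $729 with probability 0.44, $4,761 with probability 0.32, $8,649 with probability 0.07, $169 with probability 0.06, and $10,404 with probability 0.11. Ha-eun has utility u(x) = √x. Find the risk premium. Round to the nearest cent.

$851.19

E[u] = 0.44·√729 + 0.32·√4761 + 0.07·√8649 + 0.06·√169 + 0.11·√10404 = 0.44·27 + 0.32·69 + 0.07·93 + 0.06·13 + 0.11·102 = 52.47
CE = (52.47)² = 2753.1009
Risk premium = EV − CE = 3604.29 − 2753.1009 = 851.1891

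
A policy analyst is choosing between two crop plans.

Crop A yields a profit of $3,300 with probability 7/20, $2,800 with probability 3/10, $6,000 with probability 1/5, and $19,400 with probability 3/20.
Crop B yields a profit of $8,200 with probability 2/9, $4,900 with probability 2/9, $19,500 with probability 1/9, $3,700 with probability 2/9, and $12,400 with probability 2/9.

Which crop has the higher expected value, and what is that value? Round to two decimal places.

Crop B ($8,655.56)

Crop A = 7/20 × 3300 + 3/10 × 2800 + 1/5 × 6000 + 3/20 × 19400 = 1155 + 840 + 1200 + 2910 = 6105
Crop B = 2/9 × 8200 + 2/9 × 4900 + 1/9 × 19500 + 2/9 × 3700 + 2/9 × 12400 = 1822.2222 + 1088.8889 + 2166.6667 + 822.2222 + 2755.5556 = 8655.5556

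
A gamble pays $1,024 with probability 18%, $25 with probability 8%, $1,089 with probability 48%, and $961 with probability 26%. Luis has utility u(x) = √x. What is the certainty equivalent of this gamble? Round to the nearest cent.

$903.60

E[u] = 0.18·√1024 + 0.08·√25 + 0.48·√1089 + 0.26·√961 = 0.18·32 + 0.08·5 + 0.48·33 + 0.26·31 = 30.06
CE = (30.06)² = 903.6036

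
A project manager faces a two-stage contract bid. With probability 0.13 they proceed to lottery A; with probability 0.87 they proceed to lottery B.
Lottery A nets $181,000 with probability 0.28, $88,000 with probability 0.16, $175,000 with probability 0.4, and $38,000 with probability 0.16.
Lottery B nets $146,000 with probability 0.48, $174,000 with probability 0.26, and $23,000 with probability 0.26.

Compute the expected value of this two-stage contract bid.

EV(A) = 0.28 × 181000 + 0.16 × 88000 + 0.4 × 175000 + 0.16 × 38000 = 50680 + 14080 + 70000 + 6080 = 140840
EV(B) = 0.48 × 146000 + 0.26 × 174000 + 0.26 × 23000 = 70080 + 45240 + 5980 = 121300
Overall = 0.13 × 140840 + 0.87 × 121300 = 18309.2 + 105531 = 123840.2

$123,840.20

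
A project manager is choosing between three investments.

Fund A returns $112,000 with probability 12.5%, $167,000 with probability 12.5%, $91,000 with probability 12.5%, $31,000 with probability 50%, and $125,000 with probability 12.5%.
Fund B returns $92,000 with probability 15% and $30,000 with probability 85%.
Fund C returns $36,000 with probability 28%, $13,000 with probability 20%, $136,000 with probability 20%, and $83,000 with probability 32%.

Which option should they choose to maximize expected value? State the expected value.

Fund A ($77,375)

Fund A = 0.125 × 112000 + 0.125 × 167000 + 0.125 × 91000 + 0.5 × 31000 + 0.125 × 125000 = 14000 + 20875 + 11375 + 15500 + 15625 = 77375
Fund B = 0.15 × 92000 + 0.85 × 30000 = 13800 + 25500 = 39300
Fund C = 0.28 × 36000 + 0.2 × 13000 + 0.2 × 136000 + 0.32 × 83000 = 10080 + 2600 + 27200 + 26560 = 66440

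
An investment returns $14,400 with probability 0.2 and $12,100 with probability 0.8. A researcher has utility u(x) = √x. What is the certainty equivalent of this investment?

E[u] = 0.2·√14400 + 0.8·√12100 = 0.2·120 + 0.8·110 = 112
CE = (112)² = 12544

$12,544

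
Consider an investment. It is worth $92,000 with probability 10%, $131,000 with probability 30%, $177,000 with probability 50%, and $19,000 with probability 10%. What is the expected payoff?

$138,900

EV = 0.1 × 92000 + 0.3 × 131000 + 0.5 × 177000 + 0.1 × 19000 = 9200 + 39300 + 88500 + 1900 = 138900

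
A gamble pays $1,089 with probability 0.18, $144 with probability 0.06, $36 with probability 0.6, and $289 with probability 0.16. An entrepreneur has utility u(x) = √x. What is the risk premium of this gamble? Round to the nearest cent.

E[u] = 0.18·√1089 + 0.06·√144 + 0.6·√36 + 0.16·√289 = 0.18·33 + 0.06·12 + 0.6·6 + 0.16·17 = 12.98
CE = (12.98)² = 168.4804
Risk premium = EV − CE = 272.5 − 168.4804 = 104.0196

$104.02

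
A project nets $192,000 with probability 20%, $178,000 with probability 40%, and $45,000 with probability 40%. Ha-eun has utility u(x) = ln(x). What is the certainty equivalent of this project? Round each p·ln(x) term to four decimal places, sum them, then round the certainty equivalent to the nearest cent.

E[u] = 0.2·ln(192000) + 0.4·ln(178000) + 0.4·ln(45000) = 2.4331 + 4.8358 + 4.2858 = 11.5547
CE = e^11.5547 ≈ 104265.94

$104,265.94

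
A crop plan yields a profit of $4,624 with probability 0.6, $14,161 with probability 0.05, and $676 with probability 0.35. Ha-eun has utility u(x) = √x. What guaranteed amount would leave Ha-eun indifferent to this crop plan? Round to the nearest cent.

E[u] = 0.6·√4624 + 0.05·√14161 + 0.35·√676 = 0.6·68 + 0.05·119 + 0.35·26 = 55.85
CE = (55.85)² = 3119.2225

$3,119.22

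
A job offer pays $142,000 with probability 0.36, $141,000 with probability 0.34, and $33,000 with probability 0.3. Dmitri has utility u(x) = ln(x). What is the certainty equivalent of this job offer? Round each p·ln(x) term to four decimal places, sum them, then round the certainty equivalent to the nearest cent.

$91,436.50

E[u] = 0.36·ln(142000) + 0.34·ln(141000) + 0.3·ln(33000) = 4.2709 + 4.0312 + 3.1213 = 11.4234
CE = e^11.4234 ≈ 91436.50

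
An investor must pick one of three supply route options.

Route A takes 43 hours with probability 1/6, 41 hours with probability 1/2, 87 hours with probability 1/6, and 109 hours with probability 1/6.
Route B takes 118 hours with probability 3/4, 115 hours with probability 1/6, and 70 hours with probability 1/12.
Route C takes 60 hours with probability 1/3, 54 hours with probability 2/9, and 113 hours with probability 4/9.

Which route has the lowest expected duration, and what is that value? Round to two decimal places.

Route A = 1/6 × 43 + 1/2 × 41 + 1/6 × 87 + 1/6 × 109 = 7.1667 + 20.5 + 14.5 + 18.1667 = 60.3333
Route B = 3/4 × 118 + 1/6 × 115 + 1/12 × 70 = 88.5 + 19.1667 + 5.8333 = 113.5
Route C = 1/3 × 60 + 2/9 × 54 + 4/9 × 113 = 20 + 12 + 50.2222 = 82.2222

Route A (60.33 hours)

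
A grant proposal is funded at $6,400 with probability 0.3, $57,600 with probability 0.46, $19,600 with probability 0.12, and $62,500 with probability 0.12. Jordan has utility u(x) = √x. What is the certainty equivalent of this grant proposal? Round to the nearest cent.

E[u] = 0.3·√6400 + 0.46·√57600 + 0.12·√19600 + 0.12·√62500 = 0.3·80 + 0.46·240 + 0.12·140 + 0.12·250 = 181.2
CE = (181.2)² = 32833.44

$32,833.44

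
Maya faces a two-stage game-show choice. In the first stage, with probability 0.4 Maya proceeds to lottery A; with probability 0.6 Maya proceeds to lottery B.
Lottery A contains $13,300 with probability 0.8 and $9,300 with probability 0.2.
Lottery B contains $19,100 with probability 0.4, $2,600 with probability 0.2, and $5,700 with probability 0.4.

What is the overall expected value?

EV(A) = 0.8 × 13300 + 0.2 × 9300 = 10640 + 1860 = 12500
EV(B) = 0.4 × 19100 + 0.2 × 2600 + 0.4 × 5700 = 7640 + 520 + 2280 = 10440
Overall = 0.4 × 12500 + 0.6 × 10440 = 5000 + 6264 = 11264

$11,264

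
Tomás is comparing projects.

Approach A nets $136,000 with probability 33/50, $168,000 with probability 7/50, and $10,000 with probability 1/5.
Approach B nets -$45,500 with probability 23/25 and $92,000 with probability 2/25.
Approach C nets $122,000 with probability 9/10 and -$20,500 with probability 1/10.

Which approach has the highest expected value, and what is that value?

Approach A ($115,280)

Approach A = 33/50 × 136000 + 7/50 × 168000 + 1/5 × 10000 = 89760 + 23520 + 2000 = 115280
Approach B = 23/25 × (-45500) + 2/25 × 92000 = -41860 + 7360 = -34500
Approach C = 9/10 × 122000 + 1/10 × (-20500) = 109800 − 2050 = 107750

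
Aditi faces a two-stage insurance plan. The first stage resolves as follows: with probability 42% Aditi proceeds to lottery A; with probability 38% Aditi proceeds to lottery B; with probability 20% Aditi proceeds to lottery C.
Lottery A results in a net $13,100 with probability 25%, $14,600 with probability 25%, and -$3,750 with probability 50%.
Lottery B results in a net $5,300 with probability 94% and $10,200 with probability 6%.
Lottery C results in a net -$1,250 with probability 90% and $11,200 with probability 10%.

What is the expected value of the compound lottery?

$4,245.72

EV(A) = 0.25 × 13100 + 0.25 × 14600 + 0.5 × (-3750) = 3275 + 3650 − 1875 = 5050
EV(B) = 0.94 × 5300 + 0.06 × 10200 = 4982 + 612 = 5594
EV(C) = 0.9 × (-1250) + 0.1 × 11200 = -1125 + 1120 = -5
Overall = 0.42 × 5050 + 0.38 × 5594 + 0.2 × (-5) = 2121 + 2125.72 − 1 = 4245.72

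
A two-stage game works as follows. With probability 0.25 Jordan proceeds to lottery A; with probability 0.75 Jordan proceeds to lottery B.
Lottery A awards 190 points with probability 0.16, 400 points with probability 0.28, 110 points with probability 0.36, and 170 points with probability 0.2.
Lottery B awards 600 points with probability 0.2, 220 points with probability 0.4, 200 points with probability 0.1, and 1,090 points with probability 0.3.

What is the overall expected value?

470.25 points

EV(A) = 0.16 × 190 + 0.28 × 400 + 0.36 × 110 + 0.2 × 170 = 30.4 + 112 + 39.6 + 34 = 216
EV(B) = 0.2 × 600 + 0.4 × 220 + 0.1 × 200 + 0.3 × 1090 = 120 + 88 + 20 + 327 = 555
Overall = 0.25 × 216 + 0.75 × 555 = 54 + 416.25 = 470.25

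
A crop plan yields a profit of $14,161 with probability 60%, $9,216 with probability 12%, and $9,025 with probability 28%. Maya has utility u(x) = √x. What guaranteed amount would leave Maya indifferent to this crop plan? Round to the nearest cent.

$11,994.63

E[u] = 0.6·√14161 + 0.12·√9216 + 0.28·√9025 = 0.6·119 + 0.12·96 + 0.28·95 = 109.52
CE = (109.52)² = 11994.6304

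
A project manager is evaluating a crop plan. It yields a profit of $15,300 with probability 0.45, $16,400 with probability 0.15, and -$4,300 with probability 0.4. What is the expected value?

EV = 0.45 × 15300 + 0.15 × 16400 + 0.4 × (-4300) = 6885 + 2460 − 1720 = 7625

$7,625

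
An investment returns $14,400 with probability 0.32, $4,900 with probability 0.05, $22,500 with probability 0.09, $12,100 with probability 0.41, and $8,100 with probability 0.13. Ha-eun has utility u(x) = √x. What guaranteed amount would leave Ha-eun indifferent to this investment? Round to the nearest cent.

$12,588.84

E[u] = 0.32·√14400 + 0.05·√4900 + 0.09·√22500 + 0.41·√12100 + 0.13·√8100 = 0.32·120 + 0.05·70 + 0.09·150 + 0.41·110 + 0.13·90 = 112.2
CE = (112.2)² = 12588.84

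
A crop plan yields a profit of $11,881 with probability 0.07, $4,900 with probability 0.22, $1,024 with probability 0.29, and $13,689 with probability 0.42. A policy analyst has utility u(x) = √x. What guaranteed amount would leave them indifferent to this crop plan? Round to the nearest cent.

$6,634.10

E[u] = 0.07·√11881 + 0.22·√4900 + 0.29·√1024 + 0.42·√13689 = 0.07·109 + 0.22·70 + 0.29·32 + 0.42·117 = 81.45
CE = (81.45)² = 6634.1025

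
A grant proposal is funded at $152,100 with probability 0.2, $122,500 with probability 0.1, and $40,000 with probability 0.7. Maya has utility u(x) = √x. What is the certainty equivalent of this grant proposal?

E[u] = 0.2·√152100 + 0.1·√122500 + 0.7·√40000 = 0.2·390 + 0.1·350 + 0.7·200 = 253
CE = (253)² = 64009

$64,009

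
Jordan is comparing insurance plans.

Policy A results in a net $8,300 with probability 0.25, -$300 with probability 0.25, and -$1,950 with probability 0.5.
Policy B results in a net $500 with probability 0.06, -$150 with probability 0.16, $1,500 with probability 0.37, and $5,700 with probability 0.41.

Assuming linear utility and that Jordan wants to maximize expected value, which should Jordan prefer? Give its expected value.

Policy A = 0.25 × 8300 + 0.25 × (-300) + 0.5 × (-1950) = 2075 − 75 − 975 = 1025
Policy B = 0.06 × 500 + 0.16 × (-150) + 0.37 × 1500 + 0.41 × 5700 = 30 − 24 + 555 + 2337 = 2898

Policy B ($2,898)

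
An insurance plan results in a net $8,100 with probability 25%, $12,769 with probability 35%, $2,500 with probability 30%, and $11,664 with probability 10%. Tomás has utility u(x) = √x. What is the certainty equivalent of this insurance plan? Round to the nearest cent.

$7,717.62

E[u] = 0.25·√8100 + 0.35·√12769 + 0.3·√2500 + 0.1·√11664 = 0.25·90 + 0.35·113 + 0.3·50 + 0.1·108 = 87.85
CE = (87.85)² = 7717.6225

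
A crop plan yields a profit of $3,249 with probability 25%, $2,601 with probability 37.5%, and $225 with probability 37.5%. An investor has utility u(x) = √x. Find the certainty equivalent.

$1,521

E[u] = 0.25·√3249 + 0.375·√2601 + 0.375·√225 = 0.25·57 + 0.375·51 + 0.375·15 = 39
CE = (39)² = 1521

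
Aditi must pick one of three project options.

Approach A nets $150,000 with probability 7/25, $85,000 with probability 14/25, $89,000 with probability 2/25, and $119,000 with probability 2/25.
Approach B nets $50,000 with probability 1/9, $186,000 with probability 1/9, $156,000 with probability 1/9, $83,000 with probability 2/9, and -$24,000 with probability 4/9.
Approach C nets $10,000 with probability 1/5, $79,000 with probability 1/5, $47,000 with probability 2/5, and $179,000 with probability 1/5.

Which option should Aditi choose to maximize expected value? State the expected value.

Approach A = 7/25 × 150000 + 14/25 × 85000 + 2/25 × 89000 + 2/25 × 119000 = 42000 + 47600 + 7120 + 9520 = 106240
Approach B = 1/9 × 50000 + 1/9 × 186000 + 1/9 × 156000 + 2/9 × 83000 + 4/9 × (-24000) = 5555.5556 + 20666.6667 + 17333.3333 + 18444.4444 − 10666.6667 = 51333.3333
Approach C = 1/5 × 10000 + 1/5 × 79000 + 2/5 × 47000 + 1/5 × 179000 = 2000 + 15800 + 18800 + 35800 = 72400

Approach A ($106,240)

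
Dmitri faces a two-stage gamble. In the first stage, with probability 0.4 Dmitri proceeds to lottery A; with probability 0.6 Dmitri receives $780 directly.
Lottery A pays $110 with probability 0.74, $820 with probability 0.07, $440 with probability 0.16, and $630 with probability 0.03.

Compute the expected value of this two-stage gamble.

$559.24

EV(A) = 0.74 × 110 + 0.07 × 820 + 0.16 × 440 + 0.03 × 630 = 81.4 + 57.4 + 70.4 + 18.9 = 228.1
Branch B: 780 (certain)
Overall = 0.4 × 228.1 + 0.6 × 780 = 91.24 + 468 = 559.24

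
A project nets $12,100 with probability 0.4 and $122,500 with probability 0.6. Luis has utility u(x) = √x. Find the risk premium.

E[u] = 0.4·√12100 + 0.6·√122500 = 0.4·110 + 0.6·350 = 254
CE = (254)² = 64516
Risk premium = EV − CE = 78340 − 64516 = 13824

$13,824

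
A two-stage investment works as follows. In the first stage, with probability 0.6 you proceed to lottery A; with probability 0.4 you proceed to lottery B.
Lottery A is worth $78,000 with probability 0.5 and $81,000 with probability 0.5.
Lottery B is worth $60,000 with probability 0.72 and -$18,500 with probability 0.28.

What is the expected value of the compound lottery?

$62,908

EV(A) = 0.5 × 78000 + 0.5 × 81000 = 39000 + 40500 = 79500
EV(B) = 0.72 × 60000 + 0.28 × (-18500) = 43200 − 5180 = 38020
Overall = 0.6 × 79500 + 0.4 × 38020 = 47700 + 15208 = 62908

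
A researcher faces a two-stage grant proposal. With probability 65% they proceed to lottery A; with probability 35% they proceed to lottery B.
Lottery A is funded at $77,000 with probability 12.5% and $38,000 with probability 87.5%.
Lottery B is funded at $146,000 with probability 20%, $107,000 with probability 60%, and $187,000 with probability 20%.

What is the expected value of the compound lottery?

EV(A) = 0.125 × 77000 + 0.875 × 38000 = 9625 + 33250 = 42875
EV(B) = 0.2 × 146000 + 0.6 × 107000 + 0.2 × 187000 = 29200 + 64200 + 37400 = 130800
Overall = 0.65 × 42875 + 0.35 × 130800 = 27868.75 + 45780 = 73648.75

$73,648.75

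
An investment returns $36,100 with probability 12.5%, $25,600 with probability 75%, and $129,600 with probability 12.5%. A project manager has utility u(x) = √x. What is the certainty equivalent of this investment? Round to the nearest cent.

$35,626.56

E[u] = 0.125·√36100 + 0.75·√25600 + 0.125·√129600 = 0.125·190 + 0.75·160 + 0.125·360 = 188.75
CE = (188.75)² = 35626.5625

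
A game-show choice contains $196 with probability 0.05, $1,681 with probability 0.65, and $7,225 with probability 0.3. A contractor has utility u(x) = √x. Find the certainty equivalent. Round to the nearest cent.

$2,793.12

E[u] = 0.05·√196 + 0.65·√1681 + 0.3·√7225 = 0.05·14 + 0.65·41 + 0.3·85 = 52.85
CE = (52.85)² = 2793.1225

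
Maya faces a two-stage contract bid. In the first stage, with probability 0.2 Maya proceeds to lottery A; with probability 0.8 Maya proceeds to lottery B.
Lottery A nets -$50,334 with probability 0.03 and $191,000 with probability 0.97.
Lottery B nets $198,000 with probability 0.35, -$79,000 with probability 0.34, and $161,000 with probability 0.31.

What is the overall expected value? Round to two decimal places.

$110,632.00

EV(A) = 0.03 × (-50334) + 0.97 × 191000 = -1510.02 + 185270 = 183759.98
EV(B) = 0.35 × 198000 + 0.34 × (-79000) + 0.31 × 161000 = 69300 − 26860 + 49910 = 92350
Overall = 0.2 × 183759.98 + 0.8 × 92350 = 36751.996 + 73880 = 110631.996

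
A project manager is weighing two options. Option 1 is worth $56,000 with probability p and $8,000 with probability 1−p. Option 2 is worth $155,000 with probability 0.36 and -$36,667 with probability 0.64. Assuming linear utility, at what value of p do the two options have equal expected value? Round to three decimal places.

p = 0.507

EV(Option 2) = 0.36 × 155000 + 0.64 × (-36667) = 55800 − 23466.88 = 32333.12
p·56000 + (1−p)·8000 = 32333.12
48000p + 8000 = 32333.12
p = (32333.12 − 8000) / 48000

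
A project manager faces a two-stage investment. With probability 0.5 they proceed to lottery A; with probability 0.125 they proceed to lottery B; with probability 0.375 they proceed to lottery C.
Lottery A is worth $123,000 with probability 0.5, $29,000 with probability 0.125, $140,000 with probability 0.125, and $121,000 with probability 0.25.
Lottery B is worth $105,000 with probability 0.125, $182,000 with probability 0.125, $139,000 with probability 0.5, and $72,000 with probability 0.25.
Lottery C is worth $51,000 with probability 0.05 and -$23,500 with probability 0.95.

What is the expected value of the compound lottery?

EV(A) = 0.5 × 123000 + 0.125 × 29000 + 0.125 × 140000 + 0.25 × 121000 = 61500 + 3625 + 17500 + 30250 = 112875
EV(B) = 0.125 × 105000 + 0.125 × 182000 + 0.5 × 139000 + 0.25 × 72000 = 13125 + 22750 + 69500 + 18000 = 123375
EV(C) = 0.05 × 51000 + 0.95 × (-23500) = 2550 − 22325 = -19775
Overall = 0.5 × 112875 + 0.125 × 123375 + 0.375 × (-19775) = 56437.5 + 15421.875 − 7415.625 = 64443.75

$64,443.75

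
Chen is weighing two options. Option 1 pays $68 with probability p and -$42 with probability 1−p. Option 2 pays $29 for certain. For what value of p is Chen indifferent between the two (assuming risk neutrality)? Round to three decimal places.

p = 0.645

p·68 + (1−p)·(-42) = 29
110p − 42 = 29
p = (29 + 42) / 110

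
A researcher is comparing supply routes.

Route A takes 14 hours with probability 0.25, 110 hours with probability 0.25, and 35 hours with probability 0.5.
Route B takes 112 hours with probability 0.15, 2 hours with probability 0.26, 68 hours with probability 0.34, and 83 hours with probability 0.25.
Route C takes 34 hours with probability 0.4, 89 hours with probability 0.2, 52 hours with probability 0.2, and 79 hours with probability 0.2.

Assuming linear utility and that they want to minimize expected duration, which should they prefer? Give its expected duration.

Route A = 0.25 × 14 + 0.25 × 110 + 0.5 × 35 = 3.5 + 27.5 + 17.5 = 48.5
Route B = 0.15 × 112 + 0.26 × 2 + 0.34 × 68 + 0.25 × 83 = 16.8 + 0.52 + 23.12 + 20.75 = 61.19
Route C = 0.4 × 34 + 0.2 × 89 + 0.2 × 52 + 0.2 × 79 = 13.6 + 17.8 + 10.4 + 15.8 = 57.6

Route A (48.5 hours)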